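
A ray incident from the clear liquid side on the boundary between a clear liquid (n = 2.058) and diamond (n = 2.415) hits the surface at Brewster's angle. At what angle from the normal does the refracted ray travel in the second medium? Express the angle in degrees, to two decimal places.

θ_t ≈ 40.44°

θ_B = arctan(n₂/n₁) = arctan(2.415/2.058) = 49.56°.
Since θ_B + θ_t = 90° at Brewster incidence, θ_t = 90° − 49.56° = 40.44°.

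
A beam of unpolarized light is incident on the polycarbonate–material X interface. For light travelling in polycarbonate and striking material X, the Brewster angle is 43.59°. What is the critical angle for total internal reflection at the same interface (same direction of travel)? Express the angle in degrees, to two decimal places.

θ_c ≈ 72.17°

tan θ_B = n₂/n₁ = tan 43.59° = 0.9520.
Total internal reflection: sin θ_c = n₂/n₁ = 0.9520.
θ_c = arcsin(0.9520) = 72.17°.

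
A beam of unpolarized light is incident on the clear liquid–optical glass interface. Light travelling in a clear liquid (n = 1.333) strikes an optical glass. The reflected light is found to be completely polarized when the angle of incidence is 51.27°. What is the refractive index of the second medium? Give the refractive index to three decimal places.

n ≈ 1.662

Brewster's law: tan θ_B = n₂/n₁ (light incident in a clear liquid, refracted into an optical glass).
n₂ = n₁ tan θ_B = 1.333 × tan 51.27° = 1.662.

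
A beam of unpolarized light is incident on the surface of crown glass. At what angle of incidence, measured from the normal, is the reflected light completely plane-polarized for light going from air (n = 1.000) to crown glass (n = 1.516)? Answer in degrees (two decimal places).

θ_B ≈ 56.59°

tan θ_B = n₂/n₁ = 1.516/1.000 = 1.5160. Taking the arctangent, θ_B = 56.59°.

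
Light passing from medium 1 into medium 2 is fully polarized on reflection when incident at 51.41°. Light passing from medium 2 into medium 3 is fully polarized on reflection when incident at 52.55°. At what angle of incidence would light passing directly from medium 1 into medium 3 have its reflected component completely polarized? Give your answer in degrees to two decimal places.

θ_B ≈ 58.57°

n₂/n₁ = tan 51.41° = 1.2531 and n₃/n₂ = tan 52.55° = 1.3056.
Multiplying, n₃/n₁ = 1.2531 × 1.3056 = 1.6361, and θ_B(1→3) = arctan 1.6361 = 58.57°.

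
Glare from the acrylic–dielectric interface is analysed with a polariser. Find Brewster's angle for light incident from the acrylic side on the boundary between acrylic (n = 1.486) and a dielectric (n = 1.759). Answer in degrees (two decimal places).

θ_B ≈ 49.81°

tan θ_B = n₂/n₁ = 1.759/1.486 = 1.1837. Taking the arctangent, θ_B = 49.81°.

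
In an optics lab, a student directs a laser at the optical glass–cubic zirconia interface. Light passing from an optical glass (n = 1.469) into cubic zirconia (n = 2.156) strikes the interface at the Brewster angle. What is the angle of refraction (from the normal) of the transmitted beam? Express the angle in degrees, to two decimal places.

tan θ_B = n₂/n₁ = 2.156/1.469 = 1.4677, so θ_B = 55.73°.
Since θ_B + θ_t = 90° at Brewster incidence, θ_t = 90° − 55.73° = 34.27°.

θ_t ≈ 34.27°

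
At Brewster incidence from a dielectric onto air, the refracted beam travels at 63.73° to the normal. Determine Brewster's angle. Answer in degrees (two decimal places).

θ_B ≈ 26.27°

Brewster's condition makes the reflected and refracted beams perpendicular: θ_B + θ_t = 90°.
So θ_B = 90° − θ_t = 90° − 63.73° = 26.27°.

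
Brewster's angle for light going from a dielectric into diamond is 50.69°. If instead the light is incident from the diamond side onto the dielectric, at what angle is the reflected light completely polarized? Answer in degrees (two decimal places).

θ_B' ≈ 39.31°

Reversing the direction swaps n₁ and n₂, so tan θ_B' = 1/tan θ_B and θ_B' = 90° − θ_B.
Hence θ_B' = 90° − 50.69° = 39.31°.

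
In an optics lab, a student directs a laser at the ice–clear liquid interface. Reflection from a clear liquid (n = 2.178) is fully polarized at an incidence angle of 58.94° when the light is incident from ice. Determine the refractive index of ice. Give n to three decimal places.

Full polarization of the reflected beam means tan θ_B = n₂/n₁, where n₁ is the incident medium (ice).
n₁ = n₂ / tan θ_B = 2.178 / tan 58.94° = 1.312.

n ≈ 1.312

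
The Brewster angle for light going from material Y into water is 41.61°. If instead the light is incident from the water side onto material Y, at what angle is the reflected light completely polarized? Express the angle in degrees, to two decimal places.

θ_B' ≈ 48.39°

The two Brewster angles are complementary: θ_B' = 90° − θ_B = 90° − 41.61° = 48.39°.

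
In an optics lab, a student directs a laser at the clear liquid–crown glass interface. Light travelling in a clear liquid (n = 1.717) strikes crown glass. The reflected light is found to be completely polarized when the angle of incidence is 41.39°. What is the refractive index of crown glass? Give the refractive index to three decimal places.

n ≈ 1.513

At Brewster's angle, tan θ_B = n₂/n₁ with n₁ on the incident side (a clear liquid) and n₂ on the transmitted side (crown glass).
n₂ = n₁ tan θ_B = 1.717 × tan 41.39° = 1.513.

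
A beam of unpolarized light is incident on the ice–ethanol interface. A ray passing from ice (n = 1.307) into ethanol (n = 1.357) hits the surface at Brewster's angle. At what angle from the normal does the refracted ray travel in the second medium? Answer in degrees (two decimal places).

tan θ_B = n₂/n₁ = 1.357/1.307 = 1.0383, so θ_B = 46.08°.
The refracted ray is perpendicular to the reflected ray, so θ_t = 90° − θ_B = 43.92°.

θ_t ≈ 43.92°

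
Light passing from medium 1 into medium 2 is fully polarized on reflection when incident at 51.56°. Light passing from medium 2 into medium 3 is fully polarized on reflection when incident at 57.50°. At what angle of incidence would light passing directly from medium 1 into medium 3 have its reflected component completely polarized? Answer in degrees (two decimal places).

Each Brewster angle gives a ratio: n₂/n₁ = tan 51.56° = 1.2599, n₃/n₂ = tan 57.50° = 1.5697.
n₃/n₁ = 1.9776. Then tan θ_B(1→3) = n₃/n₁, so θ_B(1→3) = arctan(1.9776) = 63.18°.

θ_B ≈ 63.18°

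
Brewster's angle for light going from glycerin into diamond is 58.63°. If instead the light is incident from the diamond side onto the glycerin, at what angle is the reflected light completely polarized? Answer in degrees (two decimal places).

The two Brewster angles are complementary: θ_B' = 90° − θ_B = 90° − 58.63° = 31.37°.

θ_B' ≈ 31.37°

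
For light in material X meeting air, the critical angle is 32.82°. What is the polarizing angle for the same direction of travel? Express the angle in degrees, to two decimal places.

θ_B ≈ 28.46°

n₂/n₁ = sin θ_c = sin 32.82° = 0.5420.
tan θ_B equals the same ratio, so θ_B = arctan(0.5420) = 28.46°.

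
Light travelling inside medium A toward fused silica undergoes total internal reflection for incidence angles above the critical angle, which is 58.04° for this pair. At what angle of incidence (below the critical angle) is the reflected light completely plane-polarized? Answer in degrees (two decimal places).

sin θ_c = n₂/n₁, so n₂/n₁ = sin 58.04° = 0.8484.
Brewster: tan θ_B = n₂/n₁ = 0.8484.
θ_B = arctan(0.8484) = 40.31°.

θ_B ≈ 40.31°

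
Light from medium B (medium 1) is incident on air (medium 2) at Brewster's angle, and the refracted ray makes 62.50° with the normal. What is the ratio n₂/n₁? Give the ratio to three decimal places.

n₂/n₁ ≈ 0.521

θ_B + θ_t = 90°, so θ_B = 90° − 62.50° = 27.50°.
tan θ_B = n₂/n₁, so n₂/n₁ = tan 27.50° = 0.521.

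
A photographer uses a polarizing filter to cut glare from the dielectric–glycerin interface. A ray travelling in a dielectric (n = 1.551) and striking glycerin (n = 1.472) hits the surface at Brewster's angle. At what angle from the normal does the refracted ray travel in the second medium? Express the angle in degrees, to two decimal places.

First find Brewster's angle: tan θ_B = 1.472/1.551 = 0.9491, giving θ_B = 43.50°.
The refracted ray is perpendicular to the reflected ray, so θ_t = 90° − θ_B = 46.50°.

θ_t ≈ 46.50°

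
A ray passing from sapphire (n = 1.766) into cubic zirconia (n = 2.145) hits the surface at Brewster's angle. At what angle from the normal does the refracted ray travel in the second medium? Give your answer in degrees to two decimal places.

θ_B = arctan(n₂/n₁) = arctan(2.145/1.766) = 50.54°.
At Brewster's angle the reflected and refracted rays are perpendicular, so θ_t = 90° − θ_B = 90° − 50.54° = 39.46°.

θ_t ≈ 39.46°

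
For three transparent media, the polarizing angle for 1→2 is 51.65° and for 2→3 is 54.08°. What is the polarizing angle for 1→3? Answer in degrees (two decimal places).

θ_B ≈ 60.18°

tan θ_B(1→2) = n₂/n₁ = tan 51.65° = 1.2640.
tan θ_B(2→3) = n₃/n₂ = tan 54.08° = 1.3804.
n₃/n₁ = 1.7448. Then tan θ_B(1→3) = n₃/n₁, so θ_B(1→3) = arctan(1.7448) = 60.18°.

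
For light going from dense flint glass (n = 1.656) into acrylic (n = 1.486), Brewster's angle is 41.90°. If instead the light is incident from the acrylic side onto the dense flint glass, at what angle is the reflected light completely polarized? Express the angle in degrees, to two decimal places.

θ_B' ≈ 48.10°

tan θ_B' = n₁/n₂ = 1/tan θ_B, so θ_B' = 90° − θ_B.
θ_B' = 90° − 41.90° = 48.10°.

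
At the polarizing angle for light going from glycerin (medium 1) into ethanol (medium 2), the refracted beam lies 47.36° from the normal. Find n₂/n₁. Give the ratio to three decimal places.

n₂/n₁ ≈ 0.921

θ_B + θ_t = 90°, so θ_B = 90° − 47.36° = 42.64°.
Then n₂/n₁ = tan θ_B = tan 42.64° = 0.921.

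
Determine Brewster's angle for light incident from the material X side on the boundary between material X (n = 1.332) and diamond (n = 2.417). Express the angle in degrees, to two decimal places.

θ_B ≈ 61.14°

Brewster's condition: tan θ_B = n₂/n₁ = 2.417/1.332 = 1.8146.
θ_B = arctan(1.8146) = 61.14°.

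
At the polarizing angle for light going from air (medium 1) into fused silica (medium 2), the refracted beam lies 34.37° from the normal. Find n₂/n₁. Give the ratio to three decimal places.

n₂/n₁ ≈ 1.462

At Brewster incidence θ_B = 90° − θ_t = 90° − 34.37° = 55.63°.
Then n₂/n₁ = tan θ_B = tan 55.63° = 1.462.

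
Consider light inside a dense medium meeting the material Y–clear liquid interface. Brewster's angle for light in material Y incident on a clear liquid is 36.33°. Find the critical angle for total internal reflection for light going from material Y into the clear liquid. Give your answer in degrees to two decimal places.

θ_c ≈ 47.34°

tan θ_B = n₂/n₁ = tan 36.33° = 0.7354.
Total internal reflection: sin θ_c = n₂/n₁ = 0.7354.
θ_c = arcsin(0.7354) = 47.34°.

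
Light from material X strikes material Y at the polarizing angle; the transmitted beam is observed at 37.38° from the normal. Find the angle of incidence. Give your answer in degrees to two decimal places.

θ_B ≈ 52.62°

Brewster's condition makes the reflected and refracted beams perpendicular: θ_B + θ_t = 90°.
θ_B = 90° − 37.38° = 52.62°.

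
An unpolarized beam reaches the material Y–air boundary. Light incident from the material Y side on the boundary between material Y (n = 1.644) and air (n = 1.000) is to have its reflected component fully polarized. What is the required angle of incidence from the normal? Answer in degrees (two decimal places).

The reflected p-component vanishes when tan θ_B = n₂/n₁.
tan θ_B = n₂/n₁ = 1.000/1.644 = 0.6083.
θ_B = arctan(0.6083) = 31.31°.

θ_B ≈ 31.31°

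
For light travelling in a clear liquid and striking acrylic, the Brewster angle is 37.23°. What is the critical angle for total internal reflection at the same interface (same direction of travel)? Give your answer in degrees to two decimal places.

n₂/n₁ = tan 37.23° = 0.7599; the critical angle satisfies sin θ_c = n₂/n₁.
θ_c = arcsin(0.7599) = 49.45°.

θ_c ≈ 49.45°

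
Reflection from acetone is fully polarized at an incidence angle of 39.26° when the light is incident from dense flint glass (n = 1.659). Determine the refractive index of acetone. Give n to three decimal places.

n ≈ 1.356

Brewster's law: tan θ_B = n₂/n₁ (light incident in dense flint glass, refracted into acetone).
n₂ = n₁ tan θ_B = 1.659 × tan 39.26° = 1.356.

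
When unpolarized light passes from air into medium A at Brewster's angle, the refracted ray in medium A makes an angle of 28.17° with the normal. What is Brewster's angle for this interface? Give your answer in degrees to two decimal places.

θ_B ≈ 61.83°

Brewster's condition makes the reflected and refracted beams perpendicular: θ_B + θ_t = 90°.
So θ_B = 90° − θ_t = 90° − 28.17° = 61.83°.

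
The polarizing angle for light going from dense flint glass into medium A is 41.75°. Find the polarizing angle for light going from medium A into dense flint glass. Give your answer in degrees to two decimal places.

θ_B' ≈ 48.25°

Reversing the direction swaps n₁ and n₂, so tan θ_B' = 1/tan θ_B and θ_B' = 90° − θ_B.
Hence θ_B' = 90° − 41.75° = 48.25°.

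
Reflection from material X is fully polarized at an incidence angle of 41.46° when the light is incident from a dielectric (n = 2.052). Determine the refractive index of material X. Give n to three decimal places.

n ≈ 1.813

Full polarization of the reflected beam means tan θ_B = n₂/n₁, where n₁ is the incident medium (a dielectric).
n₂ = n₁ tan θ_B = 2.052 × tan 41.46° = 1.813.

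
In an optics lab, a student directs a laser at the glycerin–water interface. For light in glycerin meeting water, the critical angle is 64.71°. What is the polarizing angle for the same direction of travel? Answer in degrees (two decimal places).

θ_B ≈ 42.12°

sin θ_c = n₂/n₁, so n₂/n₁ = sin 64.71° = 0.9042.
Brewster: tan θ_B = n₂/n₁ = 0.9042.
θ_B = arctan(0.9042) = 42.12°.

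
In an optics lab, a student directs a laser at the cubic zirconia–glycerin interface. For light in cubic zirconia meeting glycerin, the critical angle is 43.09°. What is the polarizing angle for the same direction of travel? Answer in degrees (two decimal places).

sin θ_c = n₂/n₁, so n₂/n₁ = sin 43.09° = 0.6831.
Brewster: tan θ_B = n₂/n₁ = 0.6831.
θ_B = arctan(0.6831) = 34.34°.

θ_B ≈ 34.34°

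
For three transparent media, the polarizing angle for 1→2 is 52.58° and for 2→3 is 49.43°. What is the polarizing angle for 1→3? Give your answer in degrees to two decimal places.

θ_B ≈ 56.77°

tan θ_B(1→2) = n₂/n₁ = tan 52.58° = 1.3070.
tan θ_B(2→3) = n₃/n₂ = tan 49.43° = 1.1680.
n₃/n₁ = 1.5265. Then tan θ_B(1→3) = n₃/n₁, so θ_B(1→3) = arctan(1.5265) = 56.77°.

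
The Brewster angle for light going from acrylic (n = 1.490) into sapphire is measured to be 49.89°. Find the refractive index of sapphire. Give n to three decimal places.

n ≈ 1.769

At the Brewster angle, tan θ_B = n₂/n₁ with n₁ on the incident side (acrylic) and n₂ on the transmitted side (sapphire).
n₂ = n₁ tan θ_B = 1.490 × tan 49.89° = 1.769.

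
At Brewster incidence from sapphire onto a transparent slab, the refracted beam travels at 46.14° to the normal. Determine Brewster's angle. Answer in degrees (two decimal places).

θ_B ≈ 43.86°

Brewster's condition makes the reflected and refracted beams perpendicular: θ_B + θ_t = 90°.
So θ_B = 90° − θ_t = 90° − 46.14° = 43.86°.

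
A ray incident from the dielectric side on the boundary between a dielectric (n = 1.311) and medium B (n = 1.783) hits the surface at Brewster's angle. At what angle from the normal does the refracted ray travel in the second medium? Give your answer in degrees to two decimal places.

θ_t ≈ 36.33°

First find Brewster's angle: tan θ_B = 1.783/1.311 = 1.3600, giving θ_B = 53.67°.
Since θ_B + θ_t = 90° at Brewster incidence, θ_t = 90° − 53.67° = 36.33°.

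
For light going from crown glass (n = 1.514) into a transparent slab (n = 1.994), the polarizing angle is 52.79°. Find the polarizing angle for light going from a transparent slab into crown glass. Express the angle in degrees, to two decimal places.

Reversing the direction swaps n₁ and n₂, so tan θ_B' = 1/tan θ_B and θ_B' = 90° − θ_B.
Hence θ_B' = 90° − 52.79° = 37.21°.

θ_B' ≈ 37.21°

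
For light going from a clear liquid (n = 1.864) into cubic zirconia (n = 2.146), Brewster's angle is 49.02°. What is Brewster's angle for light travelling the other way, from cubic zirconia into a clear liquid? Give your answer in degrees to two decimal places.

The two Brewster angles are complementary: θ_B' = 90° − θ_B = 90° − 49.02° = 40.98°.

θ_B' ≈ 40.98°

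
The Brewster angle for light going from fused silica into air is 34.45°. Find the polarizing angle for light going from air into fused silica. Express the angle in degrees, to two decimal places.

θ_B' ≈ 55.55°

tan θ_B' = n₁/n₂ = 1/tan θ_B, so θ_B' = 90° − θ_B.
θ_B' = 90° − 34.45° = 55.55°.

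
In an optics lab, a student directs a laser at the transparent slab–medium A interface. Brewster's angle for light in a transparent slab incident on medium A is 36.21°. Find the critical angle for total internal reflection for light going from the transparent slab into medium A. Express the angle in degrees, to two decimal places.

tan θ_B = n₂/n₁ = tan 36.21° = 0.7322.
Total internal reflection: sin θ_c = n₂/n₁ = 0.7322.
θ_c = arcsin(0.7322) = 47.07°.

θ_c ≈ 47.07°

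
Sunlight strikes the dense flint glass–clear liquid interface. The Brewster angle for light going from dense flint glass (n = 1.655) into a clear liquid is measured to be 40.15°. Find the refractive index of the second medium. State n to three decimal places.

At the Brewster angle, tan θ_B = n₂/n₁ with n₁ on the incident side (dense flint glass) and n₂ on the transmitted side (a clear liquid).
n₂ = n₁ tan θ_B = 1.655 × tan 40.15° = 1.396.

n ≈ 1.396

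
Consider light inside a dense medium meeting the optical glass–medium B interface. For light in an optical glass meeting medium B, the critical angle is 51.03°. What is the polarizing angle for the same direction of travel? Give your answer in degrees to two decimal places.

θ_B ≈ 37.86°

sin θ_c = n₂/n₁, so n₂/n₁ = sin 51.03° = 0.7775.
Brewster: tan θ_B = n₂/n₁ = 0.7775.
θ_B = arctan(0.7775) = 37.86°.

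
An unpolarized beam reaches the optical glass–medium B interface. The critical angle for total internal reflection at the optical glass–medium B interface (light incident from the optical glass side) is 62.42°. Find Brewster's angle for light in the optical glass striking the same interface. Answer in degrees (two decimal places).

θ_B ≈ 41.55°

sin θ_c = n₂/n₁, so n₂/n₁ = sin 62.42° = 0.8864.
Brewster: tan θ_B = n₂/n₁ = 0.8864.
θ_B = arctan(0.8864) = 41.55°.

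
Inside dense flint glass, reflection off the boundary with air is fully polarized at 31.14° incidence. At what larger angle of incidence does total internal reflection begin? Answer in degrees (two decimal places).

θ_c ≈ 37.17°

tan θ_B = n₂/n₁ = tan 31.14° = 0.6042.
Total internal reflection: sin θ_c = n₂/n₁ = 0.6042.
θ_c = arcsin(0.6042) = 37.17°.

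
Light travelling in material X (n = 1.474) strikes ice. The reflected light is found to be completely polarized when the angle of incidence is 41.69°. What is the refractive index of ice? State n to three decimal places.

n ≈ 1.313

Full polarization of the reflected beam means tan θ_B = n₂/n₁, where n₁ is the incident medium (material X).
n₂ = n₁ tan θ_B = 1.474 × tan 41.69° = 1.313.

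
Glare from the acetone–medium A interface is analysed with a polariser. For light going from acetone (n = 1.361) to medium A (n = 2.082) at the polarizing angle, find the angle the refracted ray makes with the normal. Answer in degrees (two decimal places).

θ_B = arctan(n₂/n₁) = arctan(2.082/1.361) = 56.83°.
At Brewster's angle the reflected and refracted rays are perpendicular, so θ_t = 90° − θ_B = 90° − 56.83° = 33.17°.

θ_t ≈ 33.17°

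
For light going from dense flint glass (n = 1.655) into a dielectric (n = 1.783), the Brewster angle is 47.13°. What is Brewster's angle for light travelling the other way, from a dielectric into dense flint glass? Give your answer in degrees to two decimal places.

Reversing the direction swaps n₁ and n₂, so tan θ_B' = 1/tan θ_B and θ_B' = 90° − θ_B.
Hence θ_B' = 90° − 47.13° = 42.87°.

θ_B' ≈ 42.87°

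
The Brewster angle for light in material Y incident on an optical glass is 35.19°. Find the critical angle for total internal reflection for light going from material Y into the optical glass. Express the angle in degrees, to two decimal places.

tan θ_B = n₂/n₁ = tan 35.19° = 0.7052.
Total internal reflection: sin θ_c = n₂/n₁ = 0.7052.
θ_c = arcsin(0.7052) = 44.84°.

θ_c ≈ 44.84°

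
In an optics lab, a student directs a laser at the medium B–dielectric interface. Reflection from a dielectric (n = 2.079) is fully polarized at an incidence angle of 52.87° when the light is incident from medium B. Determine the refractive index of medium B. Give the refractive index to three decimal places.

Brewster's law: tan θ_B = n₂/n₁ (light incident in medium B, refracted into a dielectric).
n₁ = n₂ / tan θ_B = 2.079 / tan 52.87° = 1.574.

n ≈ 1.574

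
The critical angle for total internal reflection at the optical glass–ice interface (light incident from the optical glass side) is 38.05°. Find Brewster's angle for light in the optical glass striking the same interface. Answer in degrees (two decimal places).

θ_B ≈ 31.65°

At the critical angle sin θ_c = n₂/n₁, giving n₂/n₁ = sin 38.05° = 0.6163.
Then tan θ_B = n₂/n₁ = 0.6163, so θ_B = arctan 0.6163 = 31.65°.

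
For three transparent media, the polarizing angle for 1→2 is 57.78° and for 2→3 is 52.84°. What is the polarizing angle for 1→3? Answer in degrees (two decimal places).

θ_B ≈ 64.47°

Each Brewster angle gives a ratio: n₂/n₁ = tan 57.78° = 1.5867, n₃/n₂ = tan 52.84° = 1.3194.
n₃/n₁ = 2.0935. Then tan θ_B(1→3) = n₃/n₁, so θ_B(1→3) = arctan(2.0935) = 64.47°.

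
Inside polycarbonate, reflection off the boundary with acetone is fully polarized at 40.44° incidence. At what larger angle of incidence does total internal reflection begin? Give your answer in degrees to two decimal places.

From Brewster, n₂/n₁ = tan θ_B = tan 40.44° = 0.8523.
Then sin θ_c = n₂/n₁ = 0.8523, so θ_c = arcsin 0.8523 = 58.46°.

θ_c ≈ 58.46°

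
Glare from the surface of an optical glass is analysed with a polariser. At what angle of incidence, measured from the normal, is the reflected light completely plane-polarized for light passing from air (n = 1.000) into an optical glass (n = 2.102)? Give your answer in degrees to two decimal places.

θ_B ≈ 64.56°

The reflected p-component vanishes when tan θ_B = n₂/n₁.
tan θ_B = n₂/n₁ = 2.102/1.000 = 2.1020.
So θ_B = arctan 2.1020 = 64.56°.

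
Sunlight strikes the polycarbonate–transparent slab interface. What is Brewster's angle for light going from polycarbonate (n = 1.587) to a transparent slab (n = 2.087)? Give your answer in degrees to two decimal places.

Brewster's condition: tan θ_B = n₂/n₁ = 2.087/1.587 = 1.3151. Taking the arctangent, θ_B = 52.75°.

θ_B ≈ 52.75°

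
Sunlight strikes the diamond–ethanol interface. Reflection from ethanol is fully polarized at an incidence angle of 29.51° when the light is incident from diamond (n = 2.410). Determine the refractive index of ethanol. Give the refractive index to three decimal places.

n ≈ 1.364

Brewster's law: tan θ_B = n₂/n₁ (light incident in diamond, refracted into ethanol).
n₂ = n₁ tan θ_B = 2.410 × tan 29.51° = 1.364.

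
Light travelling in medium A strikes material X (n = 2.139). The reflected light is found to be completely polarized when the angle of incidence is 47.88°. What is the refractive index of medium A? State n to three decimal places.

Brewster's law: tan θ_B = n₂/n₁ (light incident in medium A, refracted into material X).
n₁ = n₂ / tan θ_B = 2.139 / tan 47.88° = 1.934.

n ≈ 1.934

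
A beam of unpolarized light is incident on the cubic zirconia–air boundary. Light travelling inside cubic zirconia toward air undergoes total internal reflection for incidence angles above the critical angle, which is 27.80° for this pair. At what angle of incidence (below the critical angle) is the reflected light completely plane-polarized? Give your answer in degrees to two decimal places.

θ_B ≈ 25.00°

At the critical angle sin θ_c = n₂/n₁, giving n₂/n₁ = sin 27.80° = 0.4664.
Then tan θ_B = n₂/n₁ = 0.4664, so θ_B = arctan 0.4664 = 25.00°.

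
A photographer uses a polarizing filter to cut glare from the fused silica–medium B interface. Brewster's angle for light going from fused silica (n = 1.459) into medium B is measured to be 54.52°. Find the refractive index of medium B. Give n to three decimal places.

Full polarization of the reflected beam means tan θ_B = n₂/n₁, where n₁ is the incident medium (fused silica).
n₂ = n₁ tan θ_B = 1.459 × tan 54.52° = 2.047.

n ≈ 2.047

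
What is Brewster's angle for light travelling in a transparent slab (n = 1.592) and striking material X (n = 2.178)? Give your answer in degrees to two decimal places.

θ_B ≈ 53.84°

Brewster's condition: tan θ_B = n₂/n₁ = 2.178/1.592 = 1.3681.
θ_B = arctan(1.3681) = 53.84°.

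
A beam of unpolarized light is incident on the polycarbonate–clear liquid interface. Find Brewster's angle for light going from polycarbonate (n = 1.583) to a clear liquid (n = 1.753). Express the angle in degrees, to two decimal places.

θ_B ≈ 47.92°

At Brewster's angle the reflected and refracted rays are perpendicular, which with Snell's law gives tan θ_B = n₂/n₁.
Here n₂/n₁ = 1.753/1.583 = 1.1074, and Brewster's law gives tan θ_B = n₂/n₁.
θ_B = arctan(1.1074) = 47.92°.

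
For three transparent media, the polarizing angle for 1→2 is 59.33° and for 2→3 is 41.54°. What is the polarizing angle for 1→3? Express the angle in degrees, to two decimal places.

tan θ_B(1→2) = n₂/n₁ = tan 59.33° = 1.6862.
tan θ_B(2→3) = n₃/n₂ = tan 41.54° = 0.8860.
Multiplying, n₃/n₁ = 1.6862 × 0.8860 = 1.4939, and θ_B(1→3) = arctan 1.4939 = 56.20°.

θ_B ≈ 56.20°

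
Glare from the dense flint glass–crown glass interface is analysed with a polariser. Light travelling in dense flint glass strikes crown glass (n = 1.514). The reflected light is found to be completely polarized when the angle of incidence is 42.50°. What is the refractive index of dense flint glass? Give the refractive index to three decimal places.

At the polarizing angle, tan θ_B = n₂/n₁ with n₁ on the incident side (dense flint glass) and n₂ on the transmitted side (crown glass).
n₁ = n₂ / tan θ_B = 1.514 / tan 42.50° = 1.652.

n ≈ 1.652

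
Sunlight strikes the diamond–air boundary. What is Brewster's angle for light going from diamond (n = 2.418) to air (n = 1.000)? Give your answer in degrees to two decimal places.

θ_B ≈ 22.47°

The reflected p-component vanishes when tan θ_B = n₂/n₁.
tan θ_B = n₂/n₁ = 1.000/2.418 = 0.4136.
θ_B = arctan(0.4136) = 22.47°.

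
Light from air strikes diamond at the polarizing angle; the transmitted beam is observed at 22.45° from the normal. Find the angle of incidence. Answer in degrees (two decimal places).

θ_B ≈ 67.55°

At Brewster's angle the reflected and refracted rays are perpendicular, so θ_B + θ_t = 90°.
So θ_B = 90° − θ_t = 90° − 22.45° = 67.55°.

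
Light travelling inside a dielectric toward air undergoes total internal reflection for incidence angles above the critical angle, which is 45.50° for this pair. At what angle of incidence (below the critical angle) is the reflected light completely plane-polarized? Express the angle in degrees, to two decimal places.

θ_B ≈ 35.50°

n₂/n₁ = sin θ_c = sin 45.50° = 0.7133.
tan θ_B equals the same ratio, so θ_B = arctan(0.7133) = 35.50°.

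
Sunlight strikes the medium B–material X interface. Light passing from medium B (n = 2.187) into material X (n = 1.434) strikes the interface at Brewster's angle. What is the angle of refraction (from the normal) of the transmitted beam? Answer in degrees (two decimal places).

θ_B = arctan(n₂/n₁) = arctan(1.434/2.187) = 33.25°.
At Brewster's angle the reflected and refracted rays are perpendicular, so θ_t = 90° − θ_B = 90° − 33.25° = 56.75°.

θ_t ≈ 56.75°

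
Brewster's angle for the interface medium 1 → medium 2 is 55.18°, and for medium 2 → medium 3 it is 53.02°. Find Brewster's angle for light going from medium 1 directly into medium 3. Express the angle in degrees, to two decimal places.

θ_B ≈ 62.36°

Each Brewster angle gives a ratio: n₂/n₁ = tan 55.18° = 1.4377, n₃/n₂ = tan 53.02° = 1.3280.
So n₃/n₁ = (n₂/n₁)(n₃/n₂) = 1.4377 × 1.3280 = 1.9093.
θ_B(1→3) = arctan(1.9093) = 62.36°.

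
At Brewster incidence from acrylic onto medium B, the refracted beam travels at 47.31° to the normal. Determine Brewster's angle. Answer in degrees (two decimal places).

θ_B ≈ 42.69°

Since the reflected and refracted rays are at right angles at the polarizing angle, θ_B + θ_t = 90°.
θ_B = 90° − 47.31° = 42.69°.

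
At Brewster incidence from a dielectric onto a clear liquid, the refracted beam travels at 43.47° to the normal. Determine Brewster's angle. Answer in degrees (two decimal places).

θ_B ≈ 46.53°

Since the reflected and refracted rays are at right angles at the polarizing angle, θ_B + θ_t = 90°.
θ_B = 90° − 43.47° = 46.53°.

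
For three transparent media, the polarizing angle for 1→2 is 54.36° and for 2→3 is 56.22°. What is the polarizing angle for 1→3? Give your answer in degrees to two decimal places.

Each Brewster angle gives a ratio: n₂/n₁ = tan 54.36° = 1.3947, n₃/n₂ = tan 56.22° = 1.4949.
So n₃/n₁ = (n₂/n₁)(n₃/n₂) = 1.3947 × 1.4949 = 2.0850.
θ_B(1→3) = arctan(2.0850) = 64.38°.

θ_B ≈ 64.38°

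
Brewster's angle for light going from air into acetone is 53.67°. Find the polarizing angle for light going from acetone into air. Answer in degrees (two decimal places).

θ_B' ≈ 36.33°

Reversing the direction swaps n₁ and n₂, so tan θ_B' = 1/tan θ_B and θ_B' = 90° − θ_B.
Hence θ_B' = 90° − 53.67° = 36.33°.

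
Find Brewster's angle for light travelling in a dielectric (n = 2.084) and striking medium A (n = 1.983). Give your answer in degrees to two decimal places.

Brewster's condition: tan θ_B = n₂/n₁ = 1.983/2.084 = 0.9515.
So θ_B = arctan 0.9515 = 43.58°.

θ_B ≈ 43.58°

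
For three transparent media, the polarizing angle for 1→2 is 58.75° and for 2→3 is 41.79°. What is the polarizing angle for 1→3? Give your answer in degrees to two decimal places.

θ_B ≈ 55.83°

Each Brewster angle gives a ratio: n₂/n₁ = tan 58.75° = 1.6479, n₃/n₂ = tan 41.79° = 0.8938.
n₃/n₁ = 1.4729. Then tan θ_B(1→3) = n₃/n₁, so θ_B(1→3) = arctan(1.4729) = 55.83°.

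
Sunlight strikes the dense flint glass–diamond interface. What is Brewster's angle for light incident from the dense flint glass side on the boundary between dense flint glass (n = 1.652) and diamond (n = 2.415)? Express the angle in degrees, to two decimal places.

Here n₂/n₁ = 2.415/1.652 = 1.4619, and Brewster's law gives tan θ_B = n₂/n₁.
So θ_B = arctan 1.4619 = 55.63°.

θ_B ≈ 55.63°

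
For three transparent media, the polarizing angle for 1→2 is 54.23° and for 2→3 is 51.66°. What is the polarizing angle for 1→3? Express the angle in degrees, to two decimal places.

tan θ_B(1→2) = n₂/n₁ = tan 54.23° = 1.3881.
tan θ_B(2→3) = n₃/n₂ = tan 51.66° = 1.2644.
Multiplying, n₃/n₁ = 1.3881 × 1.2644 = 1.7551, and θ_B(1→3) = arctan 1.7551 = 60.33°.

θ_B ≈ 60.33°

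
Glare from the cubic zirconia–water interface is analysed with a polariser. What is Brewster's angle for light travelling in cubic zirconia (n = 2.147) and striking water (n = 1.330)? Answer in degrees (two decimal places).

Brewster's condition: tan θ_B = n₂/n₁ = 1.330/2.147 = 0.6195. Taking the arctangent, θ_B = 31.78°.

θ_B ≈ 31.78°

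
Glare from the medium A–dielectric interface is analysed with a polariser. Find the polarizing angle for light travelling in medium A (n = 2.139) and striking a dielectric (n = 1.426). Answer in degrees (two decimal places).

θ_B ≈ 33.69°

At Brewster's angle the reflected and refracted rays are perpendicular, which with Snell's law gives tan θ_B = n₂/n₁.
Here n₂/n₁ = 1.426/2.139 = 0.6667, and Brewster's law gives tan θ_B = n₂/n₁.
So θ_B = arctan 0.6667 = 33.69°.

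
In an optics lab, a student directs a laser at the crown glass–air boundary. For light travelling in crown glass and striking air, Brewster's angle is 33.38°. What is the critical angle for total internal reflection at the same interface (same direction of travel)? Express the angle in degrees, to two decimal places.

n₂/n₁ = tan 33.38° = 0.6589; the critical angle satisfies sin θ_c = n₂/n₁.
θ_c = arcsin(0.6589) = 41.21°.

θ_c ≈ 41.21°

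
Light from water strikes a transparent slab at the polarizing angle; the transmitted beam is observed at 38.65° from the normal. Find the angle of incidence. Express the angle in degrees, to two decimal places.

At Brewster's angle the reflected and refracted rays are perpendicular, so θ_B + θ_t = 90°.
So θ_B = 90° − θ_t = 90° − 38.65° = 51.35°.

θ_B ≈ 51.35°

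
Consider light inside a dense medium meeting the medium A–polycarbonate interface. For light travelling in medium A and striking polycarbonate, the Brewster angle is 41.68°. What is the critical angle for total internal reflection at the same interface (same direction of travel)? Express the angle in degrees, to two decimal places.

tan θ_B = n₂/n₁ = tan 41.68° = 0.8903.
Total internal reflection: sin θ_c = n₂/n₁ = 0.8903.
θ_c = arcsin(0.8903) = 62.92°.

θ_c ≈ 62.92°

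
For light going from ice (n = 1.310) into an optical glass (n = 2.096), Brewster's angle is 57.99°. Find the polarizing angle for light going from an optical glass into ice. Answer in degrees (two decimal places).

The two Brewster angles are complementary: θ_B' = 90° − θ_B = 90° − 57.99° = 32.01°.

θ_B' ≈ 32.01°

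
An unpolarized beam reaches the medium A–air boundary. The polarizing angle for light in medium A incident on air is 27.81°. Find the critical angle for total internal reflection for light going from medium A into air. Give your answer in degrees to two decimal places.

θ_c ≈ 31.83°

tan θ_B = n₂/n₁ = tan 27.81° = 0.5275.
Total internal reflection: sin θ_c = n₂/n₁ = 0.5275.
θ_c = arcsin(0.5275) = 31.83°.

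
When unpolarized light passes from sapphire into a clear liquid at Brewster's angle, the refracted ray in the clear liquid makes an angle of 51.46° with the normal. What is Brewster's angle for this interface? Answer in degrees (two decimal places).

θ_B ≈ 38.54°

At Brewster's angle the reflected and refracted rays are perpendicular, so θ_B + θ_t = 90°.
So θ_B = 90° − θ_t = 90° − 51.46° = 38.54°.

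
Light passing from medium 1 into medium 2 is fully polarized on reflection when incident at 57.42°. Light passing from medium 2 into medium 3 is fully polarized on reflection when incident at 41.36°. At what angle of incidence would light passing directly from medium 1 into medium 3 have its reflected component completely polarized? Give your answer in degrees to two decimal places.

Each Brewster angle gives a ratio: n₂/n₁ = tan 57.42° = 1.5649, n₃/n₂ = tan 41.36° = 0.8804.
So n₃/n₁ = (n₂/n₁)(n₃/n₂) = 1.5649 × 0.8804 = 1.3777.
θ_B(1→3) = arctan(1.3777) = 54.03°.

θ_B ≈ 54.03°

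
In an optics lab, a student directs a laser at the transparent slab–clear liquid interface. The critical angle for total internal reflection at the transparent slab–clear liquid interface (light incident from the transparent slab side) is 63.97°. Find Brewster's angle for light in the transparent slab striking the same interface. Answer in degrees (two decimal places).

θ_B ≈ 41.94°

At the critical angle sin θ_c = n₂/n₁, giving n₂/n₁ = sin 63.97° = 0.8986.
Then tan θ_B = n₂/n₁ = 0.8986, so θ_B = arctan 0.8986 = 41.94°.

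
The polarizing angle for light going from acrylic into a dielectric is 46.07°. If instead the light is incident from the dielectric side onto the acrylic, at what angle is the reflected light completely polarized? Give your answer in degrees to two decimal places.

The two Brewster angles are complementary: θ_B' = 90° − θ_B = 90° − 46.07° = 43.93°.

θ_B' ≈ 43.93°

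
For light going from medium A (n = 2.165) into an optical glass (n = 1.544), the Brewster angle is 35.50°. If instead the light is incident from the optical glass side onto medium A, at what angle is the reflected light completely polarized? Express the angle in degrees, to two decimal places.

θ_B' ≈ 54.50°

The two Brewster angles are complementary: θ_B' = 90° − θ_B = 90° − 35.50° = 54.50°.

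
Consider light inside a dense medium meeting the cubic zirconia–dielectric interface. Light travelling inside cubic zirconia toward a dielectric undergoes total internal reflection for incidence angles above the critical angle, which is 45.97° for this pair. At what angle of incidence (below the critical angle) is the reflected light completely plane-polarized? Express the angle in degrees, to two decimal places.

n₂/n₁ = sin θ_c = sin 45.97° = 0.7190.
tan θ_B equals the same ratio, so θ_B = arctan(0.7190) = 35.72°.

θ_B ≈ 35.72°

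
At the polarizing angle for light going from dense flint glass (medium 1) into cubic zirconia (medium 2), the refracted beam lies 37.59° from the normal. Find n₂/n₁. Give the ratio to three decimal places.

θ_B + θ_t = 90°, so θ_B = 90° − 37.59° = 52.41°.
Then n₂/n₁ = tan θ_B = tan 52.41° = 1.299.

n₂/n₁ ≈ 1.299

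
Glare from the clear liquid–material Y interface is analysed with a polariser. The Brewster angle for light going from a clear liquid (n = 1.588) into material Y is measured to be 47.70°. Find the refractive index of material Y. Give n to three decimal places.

At the Brewster angle, tan θ_B = n₂/n₁ with n₁ on the incident side (a clear liquid) and n₂ on the transmitted side (material Y).
n₂ = n₁ tan θ_B = 1.588 × tan 47.70° = 1.745.

n ≈ 1.745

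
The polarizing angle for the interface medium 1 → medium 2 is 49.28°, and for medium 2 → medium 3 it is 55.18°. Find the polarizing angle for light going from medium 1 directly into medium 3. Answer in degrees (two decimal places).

θ_B ≈ 59.09°

n₂/n₁ = tan 49.28° = 1.1618 and n₃/n₂ = tan 55.18° = 1.4377.
Multiplying, n₃/n₁ = 1.1618 × 1.4377 = 1.6703, and θ_B(1→3) = arctan 1.6703 = 59.09°.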